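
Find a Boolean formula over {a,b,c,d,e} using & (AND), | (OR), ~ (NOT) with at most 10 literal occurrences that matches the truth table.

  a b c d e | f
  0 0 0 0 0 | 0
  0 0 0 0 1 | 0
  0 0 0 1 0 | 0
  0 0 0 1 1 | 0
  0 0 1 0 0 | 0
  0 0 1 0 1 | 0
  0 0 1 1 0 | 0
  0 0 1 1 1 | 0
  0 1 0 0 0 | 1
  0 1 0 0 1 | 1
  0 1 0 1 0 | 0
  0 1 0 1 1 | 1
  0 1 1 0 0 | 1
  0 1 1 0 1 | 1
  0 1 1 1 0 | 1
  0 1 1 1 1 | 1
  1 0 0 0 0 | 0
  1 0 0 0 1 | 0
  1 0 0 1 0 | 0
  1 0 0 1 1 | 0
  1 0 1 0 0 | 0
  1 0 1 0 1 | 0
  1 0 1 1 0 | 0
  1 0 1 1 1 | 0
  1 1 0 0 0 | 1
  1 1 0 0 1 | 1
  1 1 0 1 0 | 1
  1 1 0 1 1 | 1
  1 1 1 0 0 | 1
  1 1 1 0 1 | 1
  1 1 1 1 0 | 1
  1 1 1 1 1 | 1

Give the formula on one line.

  (a | e) = 01010101010101011111111111111111
  ((a | e) | c) = 01011111010111111111111111111111
  (e & c) = 00000101000001010000010100000101
  ~b = 11111111000000001111111100000000
  ((e & c) | ~b) = 11111111000001011111111100000101
  ~d = 11001100110011001100110011001100
  (~d | e) = 11011101110111011101110111011101
  (((e & c) | ~b) | (~d | e)) = 11111111110111011111111111011101
  (((a | e) | c) | (((e & c) | ~b) | (~d | e))) = 11111111110111111111111111111111
  (b & (((a | e) | c) | (((e & c) | ~b) | (~d | e)))) = 00000000110111110000000011111111

(b & (((a | e) | c) | (((e & c) | ~b) | (~d | e))))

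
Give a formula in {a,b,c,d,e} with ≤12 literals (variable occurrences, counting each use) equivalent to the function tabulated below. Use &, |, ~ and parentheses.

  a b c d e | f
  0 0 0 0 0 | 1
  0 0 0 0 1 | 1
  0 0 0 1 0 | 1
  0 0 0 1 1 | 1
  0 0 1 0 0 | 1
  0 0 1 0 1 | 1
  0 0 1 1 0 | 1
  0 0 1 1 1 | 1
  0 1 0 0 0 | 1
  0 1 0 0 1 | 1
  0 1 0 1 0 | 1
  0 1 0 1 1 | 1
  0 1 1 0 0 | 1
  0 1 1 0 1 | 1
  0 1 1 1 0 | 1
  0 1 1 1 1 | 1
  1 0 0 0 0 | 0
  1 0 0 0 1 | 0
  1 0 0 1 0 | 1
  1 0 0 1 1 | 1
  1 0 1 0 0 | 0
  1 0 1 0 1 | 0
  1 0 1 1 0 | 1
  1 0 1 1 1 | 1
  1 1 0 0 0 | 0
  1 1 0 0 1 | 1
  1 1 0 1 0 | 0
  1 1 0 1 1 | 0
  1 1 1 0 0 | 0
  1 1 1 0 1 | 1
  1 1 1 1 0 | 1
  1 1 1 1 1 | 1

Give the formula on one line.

(((~d & e) & ((c & d) | b)) | (((c | ~b) & d) | ~a))

  ~d = 11001100110011001100110011001100
  (~d & e) = 01000100010001000100010001000100
  (c & d) = 00000011000000110000001100000011
  ((c & d) | b) = 00000011111111110000001111111111
  ((~d & e) & ((c & d) | b)) = 00000000010001000000000001000100
  ~b = 11111111000000001111111100000000
  (c | ~b) = 11111111000011111111111100001111
  ((c | ~b) & d) = 00110011000000110011001100000011
  ~a = 11111111111111110000000000000000
  (((c | ~b) & d) | ~a) = 11111111111111110011001100000011
  (((~d & e) & ((c & d) | b)) | (((c | ~b) & d) | ~a)) = 11111111111111110011001101000111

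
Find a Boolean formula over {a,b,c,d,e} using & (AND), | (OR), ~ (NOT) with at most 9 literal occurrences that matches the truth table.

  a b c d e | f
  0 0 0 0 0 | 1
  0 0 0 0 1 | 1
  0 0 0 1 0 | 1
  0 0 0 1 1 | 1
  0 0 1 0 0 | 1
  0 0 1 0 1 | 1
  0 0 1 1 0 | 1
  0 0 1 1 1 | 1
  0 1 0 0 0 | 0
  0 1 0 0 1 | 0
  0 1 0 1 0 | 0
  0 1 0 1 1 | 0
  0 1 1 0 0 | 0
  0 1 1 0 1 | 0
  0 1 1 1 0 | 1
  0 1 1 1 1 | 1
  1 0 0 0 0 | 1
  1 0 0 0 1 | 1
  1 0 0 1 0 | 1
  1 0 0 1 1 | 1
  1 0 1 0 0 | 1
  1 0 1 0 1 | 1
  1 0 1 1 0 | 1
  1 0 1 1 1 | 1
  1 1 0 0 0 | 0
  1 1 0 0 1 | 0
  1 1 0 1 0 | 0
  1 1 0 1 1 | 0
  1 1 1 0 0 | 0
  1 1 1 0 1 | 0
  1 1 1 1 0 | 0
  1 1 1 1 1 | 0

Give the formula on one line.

  ~b = 11111111000000001111111100000000
  (~b | d) = 11111111001100111111111100110011
  (c | ~b) = 11111111000011111111111100001111
  ((~b | d) & (c | ~b)) = 11111111000000111111111100000011
  ~a = 11111111111111110000000000000000
  (~a & c) = 00001111000011110000000000000000
  ~d = 11001100110011001100110011001100
  (c & ~d) = 00001100000011000000110000001100
  (~b | (c & ~d)) = 11111111000011001111111100001100
  ((~a & c) | (~b | (c & ~d))) = 11111111000011111111111100001100
  (((~b | d) & (c | ~b)) & ((~a & c) | (~b | (c & ~d)))) = 11111111000000111111111100000000

(((~b | d) & (c | ~b)) & ((~a & c) | (~b | (c & ~d))))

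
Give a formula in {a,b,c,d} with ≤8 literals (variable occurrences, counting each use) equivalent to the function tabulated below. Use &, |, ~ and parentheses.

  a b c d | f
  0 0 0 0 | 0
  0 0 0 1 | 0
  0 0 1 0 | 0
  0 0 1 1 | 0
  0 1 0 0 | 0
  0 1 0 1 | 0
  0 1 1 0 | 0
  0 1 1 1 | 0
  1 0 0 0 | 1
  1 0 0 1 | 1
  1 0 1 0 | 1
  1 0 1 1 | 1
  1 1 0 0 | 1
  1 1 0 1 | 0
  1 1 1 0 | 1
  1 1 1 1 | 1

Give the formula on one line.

((((b & ~a) | (c & a)) | (~d | (~b | ~a))) & a)

  ~a = 1111111100000000
  (b & ~a) = 0000111100000000
  (c & a) = 0000000000110011
  ((b & ~a) | (c & a)) = 0000111100110011
  ~d = 1010101010101010
  ~b = 1111000011110000
  (~b | ~a) = 1111111111110000
  (~d | (~b | ~a)) = 1111111111111010
  (((b & ~a) | (c & a)) | (~d | (~b | ~a))) = 1111111111111011
  ((((b & ~a) | (c & a)) | (~d | (~b | ~a))) & a) = 0000000011111011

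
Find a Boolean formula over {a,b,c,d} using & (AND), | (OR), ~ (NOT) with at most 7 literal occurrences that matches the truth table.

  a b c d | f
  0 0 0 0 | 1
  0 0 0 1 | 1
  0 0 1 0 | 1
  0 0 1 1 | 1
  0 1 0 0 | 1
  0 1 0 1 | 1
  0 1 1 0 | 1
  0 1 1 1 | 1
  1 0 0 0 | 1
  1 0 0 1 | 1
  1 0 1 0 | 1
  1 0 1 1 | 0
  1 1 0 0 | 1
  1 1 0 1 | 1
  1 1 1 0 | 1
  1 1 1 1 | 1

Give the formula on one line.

((~d | (d & b)) | (~a | ~c))

  ~d = 1010101010101010
  (d & b) = 0000010100000101
  (~d | (d & b)) = 1010111110101111
  ~a = 1111111100000000
  ~c = 1100110011001100
  (~a | ~c) = 1111111111001100
  ((~d | (d & b)) | (~a | ~c)) = 1111111111101111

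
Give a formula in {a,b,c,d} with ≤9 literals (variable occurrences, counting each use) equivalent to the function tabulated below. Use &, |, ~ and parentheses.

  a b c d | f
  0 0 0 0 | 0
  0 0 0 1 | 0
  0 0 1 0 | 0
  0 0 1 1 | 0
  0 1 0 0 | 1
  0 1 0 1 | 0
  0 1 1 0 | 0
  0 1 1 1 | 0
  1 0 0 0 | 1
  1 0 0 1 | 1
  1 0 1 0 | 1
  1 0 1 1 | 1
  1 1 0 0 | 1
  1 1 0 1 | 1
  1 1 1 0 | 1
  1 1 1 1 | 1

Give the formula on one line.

  ~c = 1100110011001100
  ~d = 1010101010101010
  (b & ~c) = 0000110000001100
  ((b & ~c) | a) = 0000110011111111
  (~d | ((b & ~c) | a)) = 1010111011111111
  ((~d | ((b & ~c) | a)) & b) = 0000111000001111
  (~d & ((~d | ((b & ~c) | a)) & b)) = 0000101000001010
  (~c & (~d & ((~d | ((b & ~c) | a)) & b))) = 0000100000001000
  ((~c & (~d & ((~d | ((b & ~c) | a)) & b))) | a) = 0000100011111111

((~c & (~d & ((~d | ((b & ~c) | a)) & b))) | a)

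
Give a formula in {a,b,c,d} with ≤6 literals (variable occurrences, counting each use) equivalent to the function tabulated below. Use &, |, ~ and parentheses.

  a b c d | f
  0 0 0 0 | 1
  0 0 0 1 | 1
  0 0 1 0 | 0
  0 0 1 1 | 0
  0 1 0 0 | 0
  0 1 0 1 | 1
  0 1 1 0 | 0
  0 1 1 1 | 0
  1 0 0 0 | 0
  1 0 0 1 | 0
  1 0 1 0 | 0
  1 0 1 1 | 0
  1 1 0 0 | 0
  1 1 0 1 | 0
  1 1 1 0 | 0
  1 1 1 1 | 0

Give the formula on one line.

((~a & ~c) & (~b | d))

  ~a = 1111111100000000
  ~c = 1100110011001100
  (~a & ~c) = 1100110000000000
  ~b = 1111000011110000
  (~b | d) = 1111010111110101
  ((~a & ~c) & (~b | d)) = 1100010000000000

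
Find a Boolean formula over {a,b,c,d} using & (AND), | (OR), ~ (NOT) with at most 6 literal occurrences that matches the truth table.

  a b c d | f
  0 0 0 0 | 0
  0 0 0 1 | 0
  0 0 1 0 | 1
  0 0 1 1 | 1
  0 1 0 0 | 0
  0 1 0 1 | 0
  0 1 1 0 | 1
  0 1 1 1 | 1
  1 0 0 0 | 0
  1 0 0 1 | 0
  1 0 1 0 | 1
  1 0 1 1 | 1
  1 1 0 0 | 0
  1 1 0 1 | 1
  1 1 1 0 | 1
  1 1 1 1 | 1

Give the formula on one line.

  (b & d) = 0000010100000101
  ((b & d) & a) = 0000000000000101
  (((b & d) & a) | c) = 0011001100110111

(((b & d) & a) | c)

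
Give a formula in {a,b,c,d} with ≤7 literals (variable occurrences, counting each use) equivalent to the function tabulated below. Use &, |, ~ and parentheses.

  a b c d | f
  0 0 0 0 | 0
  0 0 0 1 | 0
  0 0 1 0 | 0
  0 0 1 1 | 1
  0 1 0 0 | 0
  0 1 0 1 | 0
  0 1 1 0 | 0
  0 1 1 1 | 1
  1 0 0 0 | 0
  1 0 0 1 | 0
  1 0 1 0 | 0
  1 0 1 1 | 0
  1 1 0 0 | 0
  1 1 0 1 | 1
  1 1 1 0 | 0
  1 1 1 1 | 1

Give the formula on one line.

  (d & b) = 0000010100000101
  ~a = 1111111100000000
  ((d & b) | ~a) = 1111111100000101
  (a & ((d & b) | ~a)) = 0000000000000101
  (c & d) = 0001000100010001
  (~a & (c & d)) = 0001000100000000
  ((a & ((d & b) | ~a)) | (~a & (c & d))) = 0001000100000101

((a & ((d & b) | ~a)) | (~a & (c & d)))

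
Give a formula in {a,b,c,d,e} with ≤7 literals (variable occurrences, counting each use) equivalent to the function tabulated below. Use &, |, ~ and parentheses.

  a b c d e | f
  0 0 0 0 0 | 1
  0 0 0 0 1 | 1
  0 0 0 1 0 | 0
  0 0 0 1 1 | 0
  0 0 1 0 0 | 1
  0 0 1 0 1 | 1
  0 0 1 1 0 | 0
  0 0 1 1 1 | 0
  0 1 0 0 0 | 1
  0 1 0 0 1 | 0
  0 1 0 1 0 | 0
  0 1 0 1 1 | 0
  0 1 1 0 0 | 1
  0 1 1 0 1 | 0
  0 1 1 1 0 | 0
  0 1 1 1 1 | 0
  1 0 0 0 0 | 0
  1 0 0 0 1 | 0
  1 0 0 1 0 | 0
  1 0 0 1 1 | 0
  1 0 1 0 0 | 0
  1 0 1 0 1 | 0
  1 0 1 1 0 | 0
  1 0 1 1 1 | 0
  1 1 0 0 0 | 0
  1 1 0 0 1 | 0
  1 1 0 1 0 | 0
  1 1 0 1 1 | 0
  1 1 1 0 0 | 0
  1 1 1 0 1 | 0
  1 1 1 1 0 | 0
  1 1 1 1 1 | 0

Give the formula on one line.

  ~a = 11111111111111110000000000000000
  (a & e) = 00000000000000000101010101010101
  ~d = 11001100110011001100110011001100
  ~b = 11111111000000001111111100000000
  ~e = 10101010101010101010101010101010
  (~b | ~e) = 11111111101010101111111110101010
  (~d & (~b | ~e)) = 11001100100010001100110010001000
  ((a & e) | (~d & (~b | ~e))) = 11001100100010001101110111011101
  (a | ((a & e) | (~d & (~b | ~e)))) = 11001100100010001111111111111111
  (~a & (a | ((a & e) | (~d & (~b | ~e))))) = 11001100100010000000000000000000

(~a & (a | ((a & e) | (~d & (~b | ~e)))))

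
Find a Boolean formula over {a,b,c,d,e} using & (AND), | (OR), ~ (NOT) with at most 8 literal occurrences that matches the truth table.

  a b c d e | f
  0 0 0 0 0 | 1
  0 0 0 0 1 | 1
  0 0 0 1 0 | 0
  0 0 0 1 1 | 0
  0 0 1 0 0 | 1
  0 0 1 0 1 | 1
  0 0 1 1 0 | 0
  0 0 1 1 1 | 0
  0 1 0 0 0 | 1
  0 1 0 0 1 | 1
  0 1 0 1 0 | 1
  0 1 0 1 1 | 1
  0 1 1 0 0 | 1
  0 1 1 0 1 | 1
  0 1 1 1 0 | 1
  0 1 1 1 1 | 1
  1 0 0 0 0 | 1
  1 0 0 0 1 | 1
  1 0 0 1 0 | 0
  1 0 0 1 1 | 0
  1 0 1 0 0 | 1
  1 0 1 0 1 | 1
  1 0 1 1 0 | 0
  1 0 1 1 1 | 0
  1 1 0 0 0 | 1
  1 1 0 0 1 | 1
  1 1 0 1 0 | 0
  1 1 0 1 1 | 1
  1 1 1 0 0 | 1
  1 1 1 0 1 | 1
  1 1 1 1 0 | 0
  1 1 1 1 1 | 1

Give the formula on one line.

(((b & d) & ((e | ~a) & d)) | ~d)

  (b & d) = 00000000001100110000000000110011
  ~a = 11111111111111110000000000000000
  (e | ~a) = 11111111111111110101010101010101
  ((e | ~a) & d) = 00110011001100110001000100010001
  ((b & d) & ((e | ~a) & d)) = 00000000001100110000000000010001
  ~d = 11001100110011001100110011001100
  (((b & d) & ((e | ~a) & d)) | ~d) = 11001100111111111100110011011101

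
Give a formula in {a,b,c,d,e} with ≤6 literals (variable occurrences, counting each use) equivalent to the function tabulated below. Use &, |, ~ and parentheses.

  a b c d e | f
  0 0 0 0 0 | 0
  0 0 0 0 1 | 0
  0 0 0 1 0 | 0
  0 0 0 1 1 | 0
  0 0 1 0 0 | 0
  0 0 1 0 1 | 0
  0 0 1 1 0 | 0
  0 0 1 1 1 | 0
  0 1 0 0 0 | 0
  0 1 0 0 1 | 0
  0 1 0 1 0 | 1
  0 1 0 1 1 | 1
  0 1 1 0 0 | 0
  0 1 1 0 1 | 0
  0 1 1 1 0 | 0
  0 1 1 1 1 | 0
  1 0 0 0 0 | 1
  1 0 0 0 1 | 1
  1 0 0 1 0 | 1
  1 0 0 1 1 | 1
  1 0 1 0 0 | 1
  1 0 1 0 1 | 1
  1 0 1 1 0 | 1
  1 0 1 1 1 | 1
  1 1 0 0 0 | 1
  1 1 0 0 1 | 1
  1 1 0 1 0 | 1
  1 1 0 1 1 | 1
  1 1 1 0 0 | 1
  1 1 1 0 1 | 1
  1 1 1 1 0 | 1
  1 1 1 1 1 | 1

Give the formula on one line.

  ~c = 11110000111100001111000011110000
  (~c & d) = 00110000001100000011000000110000
  ((~c & d) & b) = 00000000001100000000000000110000
  (a | ((~c & d) & b)) = 00000000001100001111111111111111

(a | ((~c & d) & b))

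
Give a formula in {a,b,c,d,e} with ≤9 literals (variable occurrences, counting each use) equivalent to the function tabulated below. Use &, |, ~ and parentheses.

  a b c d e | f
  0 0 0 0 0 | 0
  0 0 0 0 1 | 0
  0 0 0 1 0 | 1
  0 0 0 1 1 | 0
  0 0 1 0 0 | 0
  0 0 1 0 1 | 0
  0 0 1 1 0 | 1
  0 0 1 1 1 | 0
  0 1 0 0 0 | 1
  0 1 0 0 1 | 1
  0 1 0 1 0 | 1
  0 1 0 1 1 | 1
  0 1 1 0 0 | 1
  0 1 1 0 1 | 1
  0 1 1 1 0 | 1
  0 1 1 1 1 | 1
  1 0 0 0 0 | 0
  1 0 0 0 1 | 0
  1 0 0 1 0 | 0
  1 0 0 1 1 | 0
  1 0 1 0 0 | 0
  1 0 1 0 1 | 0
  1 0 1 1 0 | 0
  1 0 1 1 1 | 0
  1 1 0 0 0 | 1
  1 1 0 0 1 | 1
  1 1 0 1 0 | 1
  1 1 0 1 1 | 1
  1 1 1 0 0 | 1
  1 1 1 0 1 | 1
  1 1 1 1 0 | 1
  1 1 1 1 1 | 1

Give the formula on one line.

  ~d = 11001100110011001100110011001100
  (~d | e) = 11011101110111011101110111011101
  (b & (~d | e)) = 00000000110111010000000011011101
  ~e = 10101010101010101010101010101010
  ~a = 11111111111111110000000000000000
  (d & ~a) = 00110011001100110000000000000000
  ((d & ~a) | b) = 00110011111111110000000011111111
  (~e & ((d & ~a) | b)) = 00100010101010100000000010101010
  (d & (~e & ((d & ~a) | b))) = 00100010001000100000000000100010
  ((b & (~d | e)) | (d & (~e & ((d & ~a) | b)))) = 00100010111111110000000011111111

((b & (~d | e)) | (d & (~e & ((d & ~a) | b))))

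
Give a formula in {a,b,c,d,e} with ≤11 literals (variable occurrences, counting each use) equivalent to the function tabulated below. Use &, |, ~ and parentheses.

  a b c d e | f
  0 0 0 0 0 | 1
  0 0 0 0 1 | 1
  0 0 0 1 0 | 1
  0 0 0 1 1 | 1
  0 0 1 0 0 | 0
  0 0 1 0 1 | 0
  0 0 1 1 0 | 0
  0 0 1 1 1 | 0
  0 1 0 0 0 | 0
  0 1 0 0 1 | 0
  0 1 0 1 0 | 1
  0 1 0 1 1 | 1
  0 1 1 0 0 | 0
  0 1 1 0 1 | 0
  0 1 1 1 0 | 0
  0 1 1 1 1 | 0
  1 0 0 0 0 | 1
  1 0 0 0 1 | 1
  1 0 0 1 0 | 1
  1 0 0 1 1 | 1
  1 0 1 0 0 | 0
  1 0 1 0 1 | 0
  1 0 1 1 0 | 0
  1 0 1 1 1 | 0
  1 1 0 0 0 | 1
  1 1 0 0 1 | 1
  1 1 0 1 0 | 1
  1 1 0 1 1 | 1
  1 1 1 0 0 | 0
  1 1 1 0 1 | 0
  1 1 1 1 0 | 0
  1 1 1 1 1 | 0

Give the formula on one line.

  (c | d) = 00111111001111110011111100111111
  ~e = 10101010101010101010101010101010
  (a | ~e) = 10101010101010101111111111111111
  (d & (a | ~e)) = 00100010001000100011001100110011
  ~a = 11111111111111110000000000000000
  ((d & (a | ~e)) | ~a) = 11111111111111110011001100110011
  ((c | d) & ((d & (a | ~e)) | ~a)) = 00111111001111110011001100110011
  ~b = 11111111000000001111111100000000
  (a | ~b) = 11111111000000001111111111111111
  (((c | d) & ((d & (a | ~e)) | ~a)) | (a | ~b)) = 11111111001111111111111111111111
  ~c = 11110000111100001111000011110000
  ((((c | d) & ((d & (a | ~e)) | ~a)) | (a | ~b)) & ~c) = 11110000001100001111000011110000

((((c | d) & ((d & (a | ~e)) | ~a)) | (a | ~b)) & ~c)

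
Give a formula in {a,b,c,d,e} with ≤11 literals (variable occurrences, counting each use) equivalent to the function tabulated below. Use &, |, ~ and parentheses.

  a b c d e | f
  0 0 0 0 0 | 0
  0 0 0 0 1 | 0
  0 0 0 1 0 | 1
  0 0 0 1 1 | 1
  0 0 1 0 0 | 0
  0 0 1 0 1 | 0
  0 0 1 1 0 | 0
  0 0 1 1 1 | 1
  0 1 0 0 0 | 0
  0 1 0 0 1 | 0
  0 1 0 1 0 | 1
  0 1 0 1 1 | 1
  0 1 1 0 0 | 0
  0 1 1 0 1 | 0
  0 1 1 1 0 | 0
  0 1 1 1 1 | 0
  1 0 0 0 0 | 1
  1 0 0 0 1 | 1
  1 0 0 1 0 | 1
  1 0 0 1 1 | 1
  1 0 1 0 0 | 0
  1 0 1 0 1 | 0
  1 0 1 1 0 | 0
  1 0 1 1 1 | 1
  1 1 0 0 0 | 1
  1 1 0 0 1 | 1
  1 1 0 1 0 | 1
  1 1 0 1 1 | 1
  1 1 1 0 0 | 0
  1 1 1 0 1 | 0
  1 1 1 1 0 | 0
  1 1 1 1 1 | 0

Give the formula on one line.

(((~b & ((d & e) | b)) | ~c) & ((a | d) & (d | ~c)))

  ~b = 11111111000000001111111100000000
  (d & e) = 00010001000100010001000100010001
  ((d & e) | b) = 00010001111111110001000111111111
  (~b & ((d & e) | b)) = 00010001000000000001000100000000
  ~c = 11110000111100001111000011110000
  ((~b & ((d & e) | b)) | ~c) = 11110001111100001111000111110000
  (a | d) = 00110011001100111111111111111111
  (d | ~c) = 11110011111100111111001111110011
  ((a | d) & (d | ~c)) = 00110011001100111111001111110011
  (((~b & ((d & e) | b)) | ~c) & ((a | d) & (d | ~c))) = 00110001001100001111000111110000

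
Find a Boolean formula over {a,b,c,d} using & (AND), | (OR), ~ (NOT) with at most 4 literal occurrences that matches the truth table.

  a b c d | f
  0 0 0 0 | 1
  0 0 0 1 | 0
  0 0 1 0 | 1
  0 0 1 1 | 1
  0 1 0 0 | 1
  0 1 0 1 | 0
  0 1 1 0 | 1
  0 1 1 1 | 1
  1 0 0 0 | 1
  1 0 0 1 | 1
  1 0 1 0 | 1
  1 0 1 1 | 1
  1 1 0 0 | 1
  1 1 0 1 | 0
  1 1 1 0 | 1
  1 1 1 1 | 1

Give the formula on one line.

(~d | ((a & ~b) | c))

  ~d = 1010101010101010
  ~b = 1111000011110000
  (a & ~b) = 0000000011110000
  ((a & ~b) | c) = 0011001111110011
  (~d | ((a & ~b) | c)) = 1011101111111011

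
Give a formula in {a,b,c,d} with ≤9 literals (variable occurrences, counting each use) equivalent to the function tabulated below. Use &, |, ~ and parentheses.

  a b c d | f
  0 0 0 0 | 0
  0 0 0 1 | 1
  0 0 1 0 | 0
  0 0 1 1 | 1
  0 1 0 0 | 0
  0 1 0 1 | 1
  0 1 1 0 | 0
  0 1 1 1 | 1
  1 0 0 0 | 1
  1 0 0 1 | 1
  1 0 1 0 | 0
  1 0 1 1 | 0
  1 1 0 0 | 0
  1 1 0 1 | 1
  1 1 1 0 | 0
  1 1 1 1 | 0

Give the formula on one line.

(((((b & d) & ~c) | ~a) & d) | ((~b & a) & (~c & ~b)))

  (b & d) = 0000010100000101
  ~c = 1100110011001100
  ((b & d) & ~c) = 0000010000000100
  ~a = 1111111100000000
  (((b & d) & ~c) | ~a) = 1111111100000100
  ((((b & d) & ~c) | ~a) & d) = 0101010100000100
  ~b = 1111000011110000
  (~b & a) = 0000000011110000
  (~c & ~b) = 1100000011000000
  ((~b & a) & (~c & ~b)) = 0000000011000000
  (((((b & d) & ~c) | ~a) & d) | ((~b & a) & (~c & ~b))) = 0101010111000100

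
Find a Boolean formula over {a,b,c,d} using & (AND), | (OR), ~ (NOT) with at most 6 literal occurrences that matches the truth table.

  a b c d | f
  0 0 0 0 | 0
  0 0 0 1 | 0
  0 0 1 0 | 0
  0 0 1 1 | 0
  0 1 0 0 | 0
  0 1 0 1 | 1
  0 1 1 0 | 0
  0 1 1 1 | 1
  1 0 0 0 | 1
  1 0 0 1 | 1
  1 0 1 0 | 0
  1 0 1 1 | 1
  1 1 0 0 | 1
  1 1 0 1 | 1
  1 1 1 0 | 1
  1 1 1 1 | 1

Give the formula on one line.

(((b & d) | a) & (d | (~c | b)))

  (b & d) = 0000010100000101
  ((b & d) | a) = 0000010111111111
  ~c = 1100110011001100
  (~c | b) = 1100111111001111
  (d | (~c | b)) = 1101111111011111
  (((b & d) | a) & (d | (~c | b))) = 0000010111011111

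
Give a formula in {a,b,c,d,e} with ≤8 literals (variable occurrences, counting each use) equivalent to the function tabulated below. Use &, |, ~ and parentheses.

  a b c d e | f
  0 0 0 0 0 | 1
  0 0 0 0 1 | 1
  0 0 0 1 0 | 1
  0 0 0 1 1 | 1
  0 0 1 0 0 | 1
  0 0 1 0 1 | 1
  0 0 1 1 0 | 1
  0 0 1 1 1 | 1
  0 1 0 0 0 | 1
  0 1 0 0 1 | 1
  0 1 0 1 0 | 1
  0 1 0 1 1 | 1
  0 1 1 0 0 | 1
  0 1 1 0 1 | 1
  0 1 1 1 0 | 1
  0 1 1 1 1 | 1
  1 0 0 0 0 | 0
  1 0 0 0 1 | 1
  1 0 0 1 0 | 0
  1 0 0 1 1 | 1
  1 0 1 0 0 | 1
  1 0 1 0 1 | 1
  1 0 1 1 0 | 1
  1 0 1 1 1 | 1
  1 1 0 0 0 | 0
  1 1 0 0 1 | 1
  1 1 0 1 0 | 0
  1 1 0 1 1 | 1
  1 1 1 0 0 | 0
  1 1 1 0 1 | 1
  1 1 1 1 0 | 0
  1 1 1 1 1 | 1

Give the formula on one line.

(((e & a) | ~a) | ((a & c) & ~b))

  (e & a) = 00000000000000000101010101010101
  ~a = 11111111111111110000000000000000
  ((e & a) | ~a) = 11111111111111110101010101010101
  (a & c) = 00000000000000000000111100001111
  ~b = 11111111000000001111111100000000
  ((a & c) & ~b) = 00000000000000000000111100000000
  (((e & a) | ~a) | ((a & c) & ~b)) = 11111111111111110101111101010101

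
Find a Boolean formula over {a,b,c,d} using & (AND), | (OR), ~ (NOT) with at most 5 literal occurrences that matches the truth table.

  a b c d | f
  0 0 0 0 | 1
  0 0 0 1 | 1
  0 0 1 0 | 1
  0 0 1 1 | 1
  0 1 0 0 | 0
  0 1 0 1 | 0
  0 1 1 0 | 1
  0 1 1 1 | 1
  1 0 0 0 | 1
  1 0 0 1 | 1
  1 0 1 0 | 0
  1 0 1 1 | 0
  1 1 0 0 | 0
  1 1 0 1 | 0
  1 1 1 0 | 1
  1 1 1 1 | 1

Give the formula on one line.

((~b & ~c) | ((b | ~a) & c))

  ~b = 1111000011110000
  ~c = 1100110011001100
  (~b & ~c) = 1100000011000000
  ~a = 1111111100000000
  (b | ~a) = 1111111100001111
  ((b | ~a) & c) = 0011001100000011
  ((~b & ~c) | ((b | ~a) & c)) = 1111001111000011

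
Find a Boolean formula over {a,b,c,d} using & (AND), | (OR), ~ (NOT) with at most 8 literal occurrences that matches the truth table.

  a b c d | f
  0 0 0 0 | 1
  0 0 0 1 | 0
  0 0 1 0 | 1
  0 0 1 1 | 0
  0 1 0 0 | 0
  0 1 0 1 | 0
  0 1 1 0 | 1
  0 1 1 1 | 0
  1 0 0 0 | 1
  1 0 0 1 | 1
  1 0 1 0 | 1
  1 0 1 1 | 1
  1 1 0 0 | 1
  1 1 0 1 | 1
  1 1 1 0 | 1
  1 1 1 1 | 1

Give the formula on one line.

(((~b & ~d) | a) | ((c | ~b) & ((b | d) & ~d)))

  ~b = 1111000011110000
  ~d = 1010101010101010
  (~b & ~d) = 1010000010100000
  ((~b & ~d) | a) = 1010000011111111
  (c | ~b) = 1111001111110011
  (b | d) = 0101111101011111
  ((b | d) & ~d) = 0000101000001010
  ((c | ~b) & ((b | d) & ~d)) = 0000001000000010
  (((~b & ~d) | a) | ((c | ~b) & ((b | d) & ~d))) = 1010001011111111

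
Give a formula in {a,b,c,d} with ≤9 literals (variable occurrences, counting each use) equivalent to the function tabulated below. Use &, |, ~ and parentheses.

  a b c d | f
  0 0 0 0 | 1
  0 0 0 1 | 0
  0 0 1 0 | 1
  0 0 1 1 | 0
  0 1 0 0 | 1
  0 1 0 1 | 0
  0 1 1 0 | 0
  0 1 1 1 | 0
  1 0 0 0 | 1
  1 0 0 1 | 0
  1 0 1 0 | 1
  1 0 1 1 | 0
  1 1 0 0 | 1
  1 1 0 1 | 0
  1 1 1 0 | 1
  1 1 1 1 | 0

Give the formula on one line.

((((~b | d) | (b & ~c)) | (a | d)) & ~d)

  ~b = 1111000011110000
  (~b | d) = 1111010111110101
  ~c = 1100110011001100
  (b & ~c) = 0000110000001100
  ((~b | d) | (b & ~c)) = 1111110111111101
  (a | d) = 0101010111111111
  (((~b | d) | (b & ~c)) | (a | d)) = 1111110111111111
  ~d = 1010101010101010
  ((((~b | d) | (b & ~c)) | (a | d)) & ~d) = 1010100010101010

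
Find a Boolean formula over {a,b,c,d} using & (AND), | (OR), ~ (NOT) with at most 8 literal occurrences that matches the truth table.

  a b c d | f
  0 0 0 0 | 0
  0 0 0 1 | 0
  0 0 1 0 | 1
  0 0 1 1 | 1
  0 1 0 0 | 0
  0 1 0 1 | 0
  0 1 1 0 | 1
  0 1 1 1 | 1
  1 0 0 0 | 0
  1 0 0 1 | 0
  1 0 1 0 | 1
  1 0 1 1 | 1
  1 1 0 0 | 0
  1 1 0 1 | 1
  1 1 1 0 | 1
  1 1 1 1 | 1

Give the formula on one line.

(((d & b) & (~b | a)) | c)

  (d & b) = 0000010100000101
  ~b = 1111000011110000
  (~b | a) = 1111000011111111
  ((d & b) & (~b | a)) = 0000000000000101
  (((d & b) & (~b | a)) | c) = 0011001100110111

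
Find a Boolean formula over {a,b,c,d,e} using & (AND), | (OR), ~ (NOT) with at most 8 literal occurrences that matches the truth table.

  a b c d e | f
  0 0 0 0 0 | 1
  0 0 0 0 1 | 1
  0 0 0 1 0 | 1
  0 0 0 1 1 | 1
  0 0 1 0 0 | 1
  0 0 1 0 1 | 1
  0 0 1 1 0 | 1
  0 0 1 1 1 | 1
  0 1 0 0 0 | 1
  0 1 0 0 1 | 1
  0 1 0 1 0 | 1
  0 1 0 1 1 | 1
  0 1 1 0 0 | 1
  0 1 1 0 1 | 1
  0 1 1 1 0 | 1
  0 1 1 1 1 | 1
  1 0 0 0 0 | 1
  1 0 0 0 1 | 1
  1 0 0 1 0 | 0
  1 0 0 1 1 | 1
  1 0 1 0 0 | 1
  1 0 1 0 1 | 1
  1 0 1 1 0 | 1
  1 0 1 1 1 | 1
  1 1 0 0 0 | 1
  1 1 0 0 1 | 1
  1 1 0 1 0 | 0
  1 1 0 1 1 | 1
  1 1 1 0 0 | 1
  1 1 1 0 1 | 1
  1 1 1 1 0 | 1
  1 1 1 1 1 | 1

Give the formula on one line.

((~a | (d & (c | e))) | ~d)

  ~a = 11111111111111110000000000000000
  (c | e) = 01011111010111110101111101011111
  (d & (c | e)) = 00010011000100110001001100010011
  (~a | (d & (c | e))) = 11111111111111110001001100010011
  ~d = 11001100110011001100110011001100
  ((~a | (d & (c | e))) | ~d) = 11111111111111111101111111011111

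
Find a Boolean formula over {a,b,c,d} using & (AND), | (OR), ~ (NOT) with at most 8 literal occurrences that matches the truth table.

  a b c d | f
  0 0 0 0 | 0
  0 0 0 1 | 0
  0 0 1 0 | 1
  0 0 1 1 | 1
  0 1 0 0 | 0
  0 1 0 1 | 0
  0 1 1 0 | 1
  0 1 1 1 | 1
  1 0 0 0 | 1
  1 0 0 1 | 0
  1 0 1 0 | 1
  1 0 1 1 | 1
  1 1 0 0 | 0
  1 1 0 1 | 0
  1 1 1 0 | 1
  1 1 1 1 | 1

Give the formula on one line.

  ~b = 1111000011110000
  ~d = 1010101010101010
  (~b | ~d) = 1111101011111010
  ((~b | ~d) & c) = 0011001000110010
  (~d & a) = 0000000010101010
  ~c = 1100110011001100
  (~b & ~c) = 1100000011000000
  ((~d & a) & (~b & ~c)) = 0000000010000000
  (((~b | ~d) & c) | ((~d & a) & (~b & ~c))) = 0011001010110010
  ((((~b | ~d) & c) | ((~d & a) & (~b & ~c))) | c) = 0011001110110011

((((~b | ~d) & c) | ((~d & a) & (~b & ~c))) | c)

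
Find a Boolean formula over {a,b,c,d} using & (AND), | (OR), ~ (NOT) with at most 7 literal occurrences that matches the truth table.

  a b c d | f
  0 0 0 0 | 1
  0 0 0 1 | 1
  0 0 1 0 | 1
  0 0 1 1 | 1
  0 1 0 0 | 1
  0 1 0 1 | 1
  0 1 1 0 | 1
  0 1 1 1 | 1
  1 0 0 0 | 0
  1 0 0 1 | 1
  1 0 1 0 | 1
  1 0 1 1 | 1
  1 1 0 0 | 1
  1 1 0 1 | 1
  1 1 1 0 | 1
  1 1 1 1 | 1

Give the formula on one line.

(((c & a) | (d | ~a)) | (b & a))

  (c & a) = 0000000000110011
  ~a = 1111111100000000
  (d | ~a) = 1111111101010101
  ((c & a) | (d | ~a)) = 1111111101110111
  (b & a) = 0000000000001111
  (((c & a) | (d | ~a)) | (b & a)) = 1111111101111111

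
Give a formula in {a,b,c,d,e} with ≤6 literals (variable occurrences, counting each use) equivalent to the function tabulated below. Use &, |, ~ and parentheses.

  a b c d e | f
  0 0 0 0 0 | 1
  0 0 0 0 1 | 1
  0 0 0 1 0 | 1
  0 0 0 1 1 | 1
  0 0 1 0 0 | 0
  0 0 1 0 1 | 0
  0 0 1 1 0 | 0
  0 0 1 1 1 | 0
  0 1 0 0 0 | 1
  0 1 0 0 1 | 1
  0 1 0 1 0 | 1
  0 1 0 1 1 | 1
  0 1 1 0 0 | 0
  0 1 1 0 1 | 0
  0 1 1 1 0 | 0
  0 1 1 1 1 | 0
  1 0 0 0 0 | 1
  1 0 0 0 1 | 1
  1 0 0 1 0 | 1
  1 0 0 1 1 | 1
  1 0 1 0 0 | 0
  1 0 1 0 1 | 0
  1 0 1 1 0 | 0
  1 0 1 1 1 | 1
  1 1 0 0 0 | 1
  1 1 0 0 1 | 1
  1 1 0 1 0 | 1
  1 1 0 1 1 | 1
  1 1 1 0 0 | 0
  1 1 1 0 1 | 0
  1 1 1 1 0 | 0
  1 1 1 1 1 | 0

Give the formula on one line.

(~c | (((c & d) & (a & ~b)) & e))

  ~c = 11110000111100001111000011110000
  (c & d) = 00000011000000110000001100000011
  ~b = 11111111000000001111111100000000
  (a & ~b) = 00000000000000001111111100000000
  ((c & d) & (a & ~b)) = 00000000000000000000001100000000
  (((c & d) & (a & ~b)) & e) = 00000000000000000000000100000000
  (~c | (((c & d) & (a & ~b)) & e)) = 11110000111100001111000111110000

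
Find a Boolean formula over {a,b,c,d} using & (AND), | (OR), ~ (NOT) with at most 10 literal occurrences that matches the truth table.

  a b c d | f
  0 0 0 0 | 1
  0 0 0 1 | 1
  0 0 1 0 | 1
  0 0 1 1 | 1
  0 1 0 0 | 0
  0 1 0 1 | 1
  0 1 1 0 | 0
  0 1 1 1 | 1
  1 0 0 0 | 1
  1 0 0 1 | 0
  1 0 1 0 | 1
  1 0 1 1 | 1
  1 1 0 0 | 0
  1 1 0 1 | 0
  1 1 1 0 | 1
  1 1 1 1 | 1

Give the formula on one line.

((~b & ~d) | (((c & (a & ~d)) | d) & ((~d | c) | ~a)))

  ~b = 1111000011110000
  ~d = 1010101010101010
  (~b & ~d) = 1010000010100000
  (a & ~d) = 0000000010101010
  (c & (a & ~d)) = 0000000000100010
  ((c & (a & ~d)) | d) = 0101010101110111
  (~d | c) = 1011101110111011
  ~a = 1111111100000000
  ((~d | c) | ~a) = 1111111110111011
  (((c & (a & ~d)) | d) & ((~d | c) | ~a)) = 0101010100110011
  ((~b & ~d) | (((c & (a & ~d)) | d) & ((~d | c) | ~a))) = 1111010110110011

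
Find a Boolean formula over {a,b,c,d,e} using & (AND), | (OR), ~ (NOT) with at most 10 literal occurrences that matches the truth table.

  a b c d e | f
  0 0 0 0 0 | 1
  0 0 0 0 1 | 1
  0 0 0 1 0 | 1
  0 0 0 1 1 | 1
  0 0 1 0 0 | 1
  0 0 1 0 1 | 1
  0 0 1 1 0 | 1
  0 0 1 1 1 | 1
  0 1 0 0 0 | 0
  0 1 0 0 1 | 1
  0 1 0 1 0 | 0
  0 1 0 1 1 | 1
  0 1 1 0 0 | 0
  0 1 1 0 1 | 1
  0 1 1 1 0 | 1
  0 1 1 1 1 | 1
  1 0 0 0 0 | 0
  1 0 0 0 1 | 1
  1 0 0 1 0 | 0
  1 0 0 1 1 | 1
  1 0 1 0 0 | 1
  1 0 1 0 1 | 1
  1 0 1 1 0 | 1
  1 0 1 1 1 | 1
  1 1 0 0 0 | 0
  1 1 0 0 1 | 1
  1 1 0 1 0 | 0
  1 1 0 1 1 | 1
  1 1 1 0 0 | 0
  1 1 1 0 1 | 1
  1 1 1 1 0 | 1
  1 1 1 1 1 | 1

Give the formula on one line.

  ~b = 11111111000000001111111100000000
  ~a = 11111111111111110000000000000000
  (c | ~a) = 11111111111111110000111100001111
  (~b & (c | ~a)) = 11111111000000000000111100000000
  (c & d) = 00000011000000110000001100000011
  (e & ~a) = 01010101010101010000000000000000
  ((c & d) | (e & ~a)) = 01010111010101110000001100000011
  ((~b & (c | ~a)) | ((c & d) | (e & ~a))) = 11111111010101110000111100000011
  (e | ((~b & (c | ~a)) | ((c & d) | (e & ~a)))) = 11111111010101110101111101010111

(e | ((~b & (c | ~a)) | ((c & d) | (e & ~a))))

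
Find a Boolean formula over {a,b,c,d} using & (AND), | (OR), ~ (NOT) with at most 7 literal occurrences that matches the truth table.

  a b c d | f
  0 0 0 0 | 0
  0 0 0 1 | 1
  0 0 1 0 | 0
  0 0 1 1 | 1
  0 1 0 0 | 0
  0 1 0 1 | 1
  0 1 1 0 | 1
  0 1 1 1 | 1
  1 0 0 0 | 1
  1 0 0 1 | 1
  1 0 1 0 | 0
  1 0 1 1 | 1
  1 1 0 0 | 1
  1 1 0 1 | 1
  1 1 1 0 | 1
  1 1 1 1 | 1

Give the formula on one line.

((d | (~c | b)) & ((c | a) | d))

  ~c = 1100110011001100
  (~c | b) = 1100111111001111
  (d | (~c | b)) = 1101111111011111
  (c | a) = 0011001111111111
  ((c | a) | d) = 0111011111111111
  ((d | (~c | b)) & ((c | a) | d)) = 0101011111011111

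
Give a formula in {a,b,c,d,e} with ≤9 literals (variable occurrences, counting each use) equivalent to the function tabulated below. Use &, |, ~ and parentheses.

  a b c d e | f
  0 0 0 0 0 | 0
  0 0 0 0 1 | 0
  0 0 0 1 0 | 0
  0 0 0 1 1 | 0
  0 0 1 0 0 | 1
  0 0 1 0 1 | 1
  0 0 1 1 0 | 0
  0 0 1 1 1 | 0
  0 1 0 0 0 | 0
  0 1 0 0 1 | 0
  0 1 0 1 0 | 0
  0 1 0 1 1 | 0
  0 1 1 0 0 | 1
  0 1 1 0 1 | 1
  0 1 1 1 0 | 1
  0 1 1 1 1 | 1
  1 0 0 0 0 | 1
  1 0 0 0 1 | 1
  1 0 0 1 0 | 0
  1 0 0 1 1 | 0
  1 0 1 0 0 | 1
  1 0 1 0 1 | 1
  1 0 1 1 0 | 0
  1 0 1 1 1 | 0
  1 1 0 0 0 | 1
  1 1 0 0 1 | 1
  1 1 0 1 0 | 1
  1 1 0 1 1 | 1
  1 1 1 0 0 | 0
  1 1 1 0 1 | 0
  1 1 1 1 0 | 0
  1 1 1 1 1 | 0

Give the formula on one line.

  ~c = 11110000111100001111000011110000
  ~b = 11111111000000001111111100000000
  (~c | ~b) = 11111111111100001111111111110000
  ~a = 11111111111111110000000000000000
  (~b | ~a) = 11111111111111111111111100000000
  ((~c | ~b) | (~b | ~a)) = 11111111111111111111111111110000
  ~d = 11001100110011001100110011001100
  (~d | b) = 11001100111111111100110011111111
  (((~c | ~b) | (~b | ~a)) & (~d | b)) = 11001100111111111100110011110000
  (a | c) = 00001111000011111111111111111111
  ((((~c | ~b) | (~b | ~a)) & (~d | b)) & (a | c)) = 00001100000011111100110011110000

((((~c | ~b) | (~b | ~a)) & (~d | b)) & (a | c))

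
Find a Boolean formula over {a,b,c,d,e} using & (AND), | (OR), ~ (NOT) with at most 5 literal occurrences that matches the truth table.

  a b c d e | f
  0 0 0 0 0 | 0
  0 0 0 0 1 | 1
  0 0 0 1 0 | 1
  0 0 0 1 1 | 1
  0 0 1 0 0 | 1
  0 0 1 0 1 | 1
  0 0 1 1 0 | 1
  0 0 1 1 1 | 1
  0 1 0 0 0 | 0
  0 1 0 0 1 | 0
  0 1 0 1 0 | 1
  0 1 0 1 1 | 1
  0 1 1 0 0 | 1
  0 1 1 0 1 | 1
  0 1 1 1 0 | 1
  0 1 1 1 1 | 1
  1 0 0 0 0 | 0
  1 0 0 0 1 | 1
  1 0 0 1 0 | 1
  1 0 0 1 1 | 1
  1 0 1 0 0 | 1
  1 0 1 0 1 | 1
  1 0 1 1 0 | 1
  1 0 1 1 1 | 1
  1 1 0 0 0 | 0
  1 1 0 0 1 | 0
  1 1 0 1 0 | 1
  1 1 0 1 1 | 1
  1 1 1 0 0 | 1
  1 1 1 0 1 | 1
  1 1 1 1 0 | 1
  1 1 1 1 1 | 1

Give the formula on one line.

  (c | d) = 00111111001111110011111100111111
  ~b = 11111111000000001111111100000000
  ~c = 11110000111100001111000011110000
  (~b & ~c) = 11110000000000001111000000000000
  (e & (~b & ~c)) = 01010000000000000101000000000000
  ((c | d) | (e & (~b & ~c))) = 01111111001111110111111100111111

((c | d) | (e & (~b & ~c)))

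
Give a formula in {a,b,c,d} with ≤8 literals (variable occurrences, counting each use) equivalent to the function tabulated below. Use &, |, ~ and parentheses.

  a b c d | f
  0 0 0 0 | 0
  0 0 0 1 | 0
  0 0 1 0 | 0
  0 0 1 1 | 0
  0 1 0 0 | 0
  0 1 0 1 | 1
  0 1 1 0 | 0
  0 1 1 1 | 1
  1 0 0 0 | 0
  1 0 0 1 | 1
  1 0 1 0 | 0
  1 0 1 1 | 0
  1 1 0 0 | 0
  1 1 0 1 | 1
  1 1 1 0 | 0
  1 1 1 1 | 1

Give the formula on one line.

  ~c = 1100110011001100
  (~c & d) = 0100010001000100
  (a & (~c & d)) = 0000000001000100
  (b & d) = 0000010100000101
  ((a & (~c & d)) | (b & d)) = 0000010101000101

((a & (~c & d)) | (b & d))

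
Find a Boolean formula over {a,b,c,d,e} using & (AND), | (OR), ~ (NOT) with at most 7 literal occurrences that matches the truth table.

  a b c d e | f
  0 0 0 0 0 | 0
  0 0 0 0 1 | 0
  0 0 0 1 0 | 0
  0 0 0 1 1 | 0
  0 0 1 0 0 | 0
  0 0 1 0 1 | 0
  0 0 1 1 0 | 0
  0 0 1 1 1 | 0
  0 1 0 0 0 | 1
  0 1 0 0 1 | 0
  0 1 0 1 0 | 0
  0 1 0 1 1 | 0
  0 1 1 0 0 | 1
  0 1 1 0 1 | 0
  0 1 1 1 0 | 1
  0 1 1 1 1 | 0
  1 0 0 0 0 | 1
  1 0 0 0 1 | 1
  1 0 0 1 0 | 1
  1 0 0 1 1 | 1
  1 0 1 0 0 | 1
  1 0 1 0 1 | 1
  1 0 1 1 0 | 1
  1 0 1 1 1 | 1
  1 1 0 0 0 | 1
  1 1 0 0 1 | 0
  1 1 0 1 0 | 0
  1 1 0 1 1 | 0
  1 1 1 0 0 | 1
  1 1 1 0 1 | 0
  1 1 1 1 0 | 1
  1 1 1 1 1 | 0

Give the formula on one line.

((~b | (((e | c) | ~d) & ~e)) & (a | b))

  ~b = 11111111000000001111111100000000
  (e | c) = 01011111010111110101111101011111
  ~d = 11001100110011001100110011001100
  ((e | c) | ~d) = 11011111110111111101111111011111
  ~e = 10101010101010101010101010101010
  (((e | c) | ~d) & ~e) = 10001010100010101000101010001010
  (~b | (((e | c) | ~d) & ~e)) = 11111111100010101111111110001010
  (a | b) = 00000000111111111111111111111111
  ((~b | (((e | c) | ~d) & ~e)) & (a | b)) = 00000000100010101111111110001010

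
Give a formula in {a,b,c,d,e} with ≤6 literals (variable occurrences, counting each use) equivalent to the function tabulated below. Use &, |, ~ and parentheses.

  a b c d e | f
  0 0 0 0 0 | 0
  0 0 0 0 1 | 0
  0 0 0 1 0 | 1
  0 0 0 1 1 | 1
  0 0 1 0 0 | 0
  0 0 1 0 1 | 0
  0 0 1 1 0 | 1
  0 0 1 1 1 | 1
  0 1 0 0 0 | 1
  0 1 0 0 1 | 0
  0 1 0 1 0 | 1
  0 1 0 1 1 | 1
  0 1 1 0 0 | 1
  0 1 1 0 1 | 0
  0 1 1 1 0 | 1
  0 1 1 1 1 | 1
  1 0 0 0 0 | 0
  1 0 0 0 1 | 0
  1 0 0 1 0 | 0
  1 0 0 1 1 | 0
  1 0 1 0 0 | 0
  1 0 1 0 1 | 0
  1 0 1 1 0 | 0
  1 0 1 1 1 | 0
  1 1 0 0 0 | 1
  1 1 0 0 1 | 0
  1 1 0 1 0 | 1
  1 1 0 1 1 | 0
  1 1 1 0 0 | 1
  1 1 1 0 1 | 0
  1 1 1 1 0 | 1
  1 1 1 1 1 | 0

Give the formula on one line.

((~a & d) | (~e & b))

  ~a = 11111111111111110000000000000000
  (~a & d) = 00110011001100110000000000000000
  ~e = 10101010101010101010101010101010
  (~e & b) = 00000000101010100000000010101010
  ((~a & d) | (~e & b)) = 00110011101110110000000010101010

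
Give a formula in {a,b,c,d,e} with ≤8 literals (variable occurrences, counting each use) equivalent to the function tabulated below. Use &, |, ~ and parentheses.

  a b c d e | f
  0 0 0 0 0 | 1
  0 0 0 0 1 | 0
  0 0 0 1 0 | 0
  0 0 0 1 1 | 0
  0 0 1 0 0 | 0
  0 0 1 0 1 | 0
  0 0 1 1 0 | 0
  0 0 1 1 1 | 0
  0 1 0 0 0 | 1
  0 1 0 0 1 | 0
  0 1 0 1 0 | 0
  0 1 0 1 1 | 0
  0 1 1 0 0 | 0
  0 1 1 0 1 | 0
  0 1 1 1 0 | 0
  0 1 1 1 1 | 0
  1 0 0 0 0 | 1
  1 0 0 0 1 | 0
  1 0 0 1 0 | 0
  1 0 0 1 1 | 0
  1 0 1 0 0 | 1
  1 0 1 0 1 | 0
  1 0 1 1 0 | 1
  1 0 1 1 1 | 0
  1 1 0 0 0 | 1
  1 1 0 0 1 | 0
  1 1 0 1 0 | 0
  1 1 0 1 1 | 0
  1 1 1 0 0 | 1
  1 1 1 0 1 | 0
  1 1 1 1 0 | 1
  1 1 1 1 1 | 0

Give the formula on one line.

  ~e = 10101010101010101010101010101010
  (d & c) = 00000011000000110000001100000011
  ~d = 11001100110011001100110011001100
  ((d & c) | ~d) = 11001111110011111100111111001111
  (e | ((d & c) | ~d)) = 11011111110111111101111111011111
  (~e & (e | ((d & c) | ~d))) = 10001010100010101000101010001010
  ~c = 11110000111100001111000011110000
  (a | ~c) = 11110000111100001111111111111111
  ((~e & (e | ((d & c) | ~d))) & (a | ~c)) = 10000000100000001000101010001010

((~e & (e | ((d & c) | ~d))) & (a | ~c))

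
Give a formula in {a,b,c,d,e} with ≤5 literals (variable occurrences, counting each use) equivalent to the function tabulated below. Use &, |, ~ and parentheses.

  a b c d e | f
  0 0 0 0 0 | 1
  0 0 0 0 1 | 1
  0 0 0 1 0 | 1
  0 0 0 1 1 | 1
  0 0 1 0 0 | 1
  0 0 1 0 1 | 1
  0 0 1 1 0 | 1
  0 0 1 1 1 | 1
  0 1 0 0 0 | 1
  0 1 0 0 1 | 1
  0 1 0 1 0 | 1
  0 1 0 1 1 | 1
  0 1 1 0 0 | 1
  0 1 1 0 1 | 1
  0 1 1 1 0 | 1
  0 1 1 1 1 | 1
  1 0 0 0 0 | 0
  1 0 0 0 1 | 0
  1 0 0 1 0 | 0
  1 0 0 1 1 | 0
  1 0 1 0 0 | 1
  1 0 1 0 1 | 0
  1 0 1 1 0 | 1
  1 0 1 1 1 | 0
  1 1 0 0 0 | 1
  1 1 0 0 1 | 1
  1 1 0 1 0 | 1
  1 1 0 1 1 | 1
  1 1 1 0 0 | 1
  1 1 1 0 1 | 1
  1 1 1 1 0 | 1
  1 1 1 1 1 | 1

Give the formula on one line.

((b | ~a) | ((~e & c) | b))

  ~a = 11111111111111110000000000000000
  (b | ~a) = 11111111111111110000000011111111
  ~e = 10101010101010101010101010101010
  (~e & c) = 00001010000010100000101000001010
  ((~e & c) | b) = 00001010111111110000101011111111
  ((b | ~a) | ((~e & c) | b)) = 11111111111111110000101011111111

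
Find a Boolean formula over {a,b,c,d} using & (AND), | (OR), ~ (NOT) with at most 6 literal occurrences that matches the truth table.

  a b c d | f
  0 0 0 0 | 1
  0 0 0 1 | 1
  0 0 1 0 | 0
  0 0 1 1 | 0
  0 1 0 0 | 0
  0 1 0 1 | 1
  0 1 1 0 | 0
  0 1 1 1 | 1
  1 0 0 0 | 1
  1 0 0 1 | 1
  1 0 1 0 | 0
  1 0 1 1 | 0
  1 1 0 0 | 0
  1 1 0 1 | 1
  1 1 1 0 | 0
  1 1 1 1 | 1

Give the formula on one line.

((~c & ~b) | (d & b))

  ~c = 1100110011001100
  ~b = 1111000011110000
  (~c & ~b) = 1100000011000000
  (d & b) = 0000010100000101
  ((~c & ~b) | (d & b)) = 1100010111000101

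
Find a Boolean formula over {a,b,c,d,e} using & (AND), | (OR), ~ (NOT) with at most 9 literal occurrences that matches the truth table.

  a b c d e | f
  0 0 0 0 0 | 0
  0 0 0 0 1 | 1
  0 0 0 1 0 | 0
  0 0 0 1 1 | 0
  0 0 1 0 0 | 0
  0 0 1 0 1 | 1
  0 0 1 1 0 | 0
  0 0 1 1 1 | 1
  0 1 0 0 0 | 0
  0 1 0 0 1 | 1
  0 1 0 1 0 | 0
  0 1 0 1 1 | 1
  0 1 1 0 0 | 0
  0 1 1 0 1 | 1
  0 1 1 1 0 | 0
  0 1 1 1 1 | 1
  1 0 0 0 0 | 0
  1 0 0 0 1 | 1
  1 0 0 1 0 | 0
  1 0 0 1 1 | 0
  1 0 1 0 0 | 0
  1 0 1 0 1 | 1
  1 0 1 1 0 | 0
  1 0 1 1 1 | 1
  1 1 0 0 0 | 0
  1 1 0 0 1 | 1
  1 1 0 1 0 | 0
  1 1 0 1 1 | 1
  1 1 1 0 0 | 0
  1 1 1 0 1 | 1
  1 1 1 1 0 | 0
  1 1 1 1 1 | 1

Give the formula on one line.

  ~d = 11001100110011001100110011001100
  (c | ~d) = 11001111110011111100111111001111
  ((c | ~d) | b) = 11001111111111111100111111111111
  ~c = 11110000111100001111000011110000
  (~c & e) = 01010000010100000101000001010000
  (c & e) = 00000101000001010000010100000101
  ((~c & e) | (c & e)) = 01010101010101010101010101010101
  (((c | ~d) | b) & ((~c & e) | (c & e))) = 01000101010101010100010101010101

(((c | ~d) | b) & ((~c & e) | (c & e)))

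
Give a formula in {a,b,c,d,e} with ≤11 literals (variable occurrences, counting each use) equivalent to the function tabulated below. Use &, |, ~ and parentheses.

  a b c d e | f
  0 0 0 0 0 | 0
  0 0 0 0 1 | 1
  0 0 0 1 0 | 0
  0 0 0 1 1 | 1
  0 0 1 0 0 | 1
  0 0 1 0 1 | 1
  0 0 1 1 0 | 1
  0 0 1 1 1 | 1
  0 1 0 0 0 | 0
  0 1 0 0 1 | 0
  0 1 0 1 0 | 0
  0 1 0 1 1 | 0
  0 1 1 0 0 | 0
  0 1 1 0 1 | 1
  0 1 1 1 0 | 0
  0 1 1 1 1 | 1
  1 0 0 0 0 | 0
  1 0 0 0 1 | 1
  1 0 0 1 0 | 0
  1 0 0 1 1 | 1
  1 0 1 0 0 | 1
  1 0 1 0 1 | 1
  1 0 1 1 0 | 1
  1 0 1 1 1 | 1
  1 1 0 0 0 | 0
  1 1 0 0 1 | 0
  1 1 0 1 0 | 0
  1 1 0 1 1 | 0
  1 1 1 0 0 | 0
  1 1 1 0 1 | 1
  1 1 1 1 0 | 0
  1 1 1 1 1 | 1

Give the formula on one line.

  (e | c) = 01011111010111110101111101011111
  ((e | c) | b) = 01011111111111110101111111111111
  ~b = 11111111000000001111111100000000
  (((e | c) | b) & ~b) = 01011111000000000101111100000000
  (e | (((e | c) | b) & ~b)) = 01011111010101010101111101010101
  (c & (e | (((e | c) | b) & ~b))) = 00001111000001010000111100000101
  (~b & e) = 01010101000000000101010100000000
  ((c & (e | (((e | c) | b) & ~b))) | (~b & e)) = 01011111000001010101111100000101

((c & (e | (((e | c) | b) & ~b))) | (~b & e))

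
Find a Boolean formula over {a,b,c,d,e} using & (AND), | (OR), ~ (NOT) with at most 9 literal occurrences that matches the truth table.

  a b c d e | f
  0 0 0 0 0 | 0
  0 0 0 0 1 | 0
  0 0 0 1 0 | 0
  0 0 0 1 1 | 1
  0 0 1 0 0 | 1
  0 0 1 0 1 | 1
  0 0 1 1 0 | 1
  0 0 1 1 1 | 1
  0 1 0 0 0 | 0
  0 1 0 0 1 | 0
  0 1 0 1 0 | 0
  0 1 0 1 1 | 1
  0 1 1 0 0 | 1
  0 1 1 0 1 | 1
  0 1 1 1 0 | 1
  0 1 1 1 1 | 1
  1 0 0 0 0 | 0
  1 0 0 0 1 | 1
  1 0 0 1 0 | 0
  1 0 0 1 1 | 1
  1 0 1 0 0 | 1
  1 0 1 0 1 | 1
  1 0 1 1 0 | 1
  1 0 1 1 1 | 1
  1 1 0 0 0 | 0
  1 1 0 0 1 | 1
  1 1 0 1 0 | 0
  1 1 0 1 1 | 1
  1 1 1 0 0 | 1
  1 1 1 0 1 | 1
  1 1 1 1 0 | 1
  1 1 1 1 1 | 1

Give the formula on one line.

(((~d & ((d | e) & a)) | (e & (d | ~e))) | c)

  ~d = 11001100110011001100110011001100
  (d | e) = 01110111011101110111011101110111
  ((d | e) & a) = 00000000000000000111011101110111
  (~d & ((d | e) & a)) = 00000000000000000100010001000100
  ~e = 10101010101010101010101010101010
  (d | ~e) = 10111011101110111011101110111011
  (e & (d | ~e)) = 00010001000100010001000100010001
  ((~d & ((d | e) & a)) | (e & (d | ~e))) = 00010001000100010101010101010101
  (((~d & ((d | e) & a)) | (e & (d | ~e))) | c) = 00011111000111110101111101011111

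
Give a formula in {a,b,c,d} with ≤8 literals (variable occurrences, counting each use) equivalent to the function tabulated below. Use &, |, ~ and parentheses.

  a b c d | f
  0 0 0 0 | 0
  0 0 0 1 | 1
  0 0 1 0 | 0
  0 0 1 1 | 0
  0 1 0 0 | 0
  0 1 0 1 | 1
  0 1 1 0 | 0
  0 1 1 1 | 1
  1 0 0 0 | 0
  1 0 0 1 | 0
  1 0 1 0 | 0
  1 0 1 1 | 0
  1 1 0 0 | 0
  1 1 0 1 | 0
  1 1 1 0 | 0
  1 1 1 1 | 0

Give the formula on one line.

(((a | d) & ~a) & (~c | b))

  (a | d) = 0101010111111111
  ~a = 1111111100000000
  ((a | d) & ~a) = 0101010100000000
  ~c = 1100110011001100
  (~c | b) = 1100111111001111
  (((a | d) & ~a) & (~c | b)) = 0100010100000000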